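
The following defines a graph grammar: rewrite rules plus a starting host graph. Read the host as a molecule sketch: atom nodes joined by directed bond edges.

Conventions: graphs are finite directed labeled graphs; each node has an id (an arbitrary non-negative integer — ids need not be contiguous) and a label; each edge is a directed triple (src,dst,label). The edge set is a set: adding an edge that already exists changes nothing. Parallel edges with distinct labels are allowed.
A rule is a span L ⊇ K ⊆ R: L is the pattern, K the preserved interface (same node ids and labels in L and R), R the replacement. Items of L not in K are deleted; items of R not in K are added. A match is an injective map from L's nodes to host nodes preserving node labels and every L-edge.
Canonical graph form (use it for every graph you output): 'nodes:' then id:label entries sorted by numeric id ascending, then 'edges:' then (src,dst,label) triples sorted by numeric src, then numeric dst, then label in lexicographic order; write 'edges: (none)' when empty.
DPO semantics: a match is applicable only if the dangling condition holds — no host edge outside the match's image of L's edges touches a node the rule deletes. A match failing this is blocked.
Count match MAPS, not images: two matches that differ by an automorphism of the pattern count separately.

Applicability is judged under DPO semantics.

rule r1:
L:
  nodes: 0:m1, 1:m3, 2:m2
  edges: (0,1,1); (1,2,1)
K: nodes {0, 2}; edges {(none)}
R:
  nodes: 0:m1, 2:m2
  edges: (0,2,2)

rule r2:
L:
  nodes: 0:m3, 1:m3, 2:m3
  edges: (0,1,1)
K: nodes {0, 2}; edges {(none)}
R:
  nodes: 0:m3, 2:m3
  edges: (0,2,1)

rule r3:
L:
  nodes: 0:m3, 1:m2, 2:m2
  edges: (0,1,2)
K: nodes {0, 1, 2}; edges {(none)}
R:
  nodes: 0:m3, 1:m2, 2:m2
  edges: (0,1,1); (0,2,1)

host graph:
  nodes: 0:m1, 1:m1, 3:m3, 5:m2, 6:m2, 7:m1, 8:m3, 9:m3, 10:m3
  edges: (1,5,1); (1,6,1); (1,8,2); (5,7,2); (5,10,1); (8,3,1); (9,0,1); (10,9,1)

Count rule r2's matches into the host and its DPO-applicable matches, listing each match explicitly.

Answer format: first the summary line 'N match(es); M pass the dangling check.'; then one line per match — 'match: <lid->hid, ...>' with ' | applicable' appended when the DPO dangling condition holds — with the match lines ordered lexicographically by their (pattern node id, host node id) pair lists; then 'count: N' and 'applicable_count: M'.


4 match(es); 2 pass the dangling check.
match: 0->8, 1->3, 2->9 | applicable
match: 0->8, 1->3, 2->10 | applicable
match: 0->10, 1->9, 2->3
match: 0->10, 1->9, 2->8
count: 4
applicable_count: 2


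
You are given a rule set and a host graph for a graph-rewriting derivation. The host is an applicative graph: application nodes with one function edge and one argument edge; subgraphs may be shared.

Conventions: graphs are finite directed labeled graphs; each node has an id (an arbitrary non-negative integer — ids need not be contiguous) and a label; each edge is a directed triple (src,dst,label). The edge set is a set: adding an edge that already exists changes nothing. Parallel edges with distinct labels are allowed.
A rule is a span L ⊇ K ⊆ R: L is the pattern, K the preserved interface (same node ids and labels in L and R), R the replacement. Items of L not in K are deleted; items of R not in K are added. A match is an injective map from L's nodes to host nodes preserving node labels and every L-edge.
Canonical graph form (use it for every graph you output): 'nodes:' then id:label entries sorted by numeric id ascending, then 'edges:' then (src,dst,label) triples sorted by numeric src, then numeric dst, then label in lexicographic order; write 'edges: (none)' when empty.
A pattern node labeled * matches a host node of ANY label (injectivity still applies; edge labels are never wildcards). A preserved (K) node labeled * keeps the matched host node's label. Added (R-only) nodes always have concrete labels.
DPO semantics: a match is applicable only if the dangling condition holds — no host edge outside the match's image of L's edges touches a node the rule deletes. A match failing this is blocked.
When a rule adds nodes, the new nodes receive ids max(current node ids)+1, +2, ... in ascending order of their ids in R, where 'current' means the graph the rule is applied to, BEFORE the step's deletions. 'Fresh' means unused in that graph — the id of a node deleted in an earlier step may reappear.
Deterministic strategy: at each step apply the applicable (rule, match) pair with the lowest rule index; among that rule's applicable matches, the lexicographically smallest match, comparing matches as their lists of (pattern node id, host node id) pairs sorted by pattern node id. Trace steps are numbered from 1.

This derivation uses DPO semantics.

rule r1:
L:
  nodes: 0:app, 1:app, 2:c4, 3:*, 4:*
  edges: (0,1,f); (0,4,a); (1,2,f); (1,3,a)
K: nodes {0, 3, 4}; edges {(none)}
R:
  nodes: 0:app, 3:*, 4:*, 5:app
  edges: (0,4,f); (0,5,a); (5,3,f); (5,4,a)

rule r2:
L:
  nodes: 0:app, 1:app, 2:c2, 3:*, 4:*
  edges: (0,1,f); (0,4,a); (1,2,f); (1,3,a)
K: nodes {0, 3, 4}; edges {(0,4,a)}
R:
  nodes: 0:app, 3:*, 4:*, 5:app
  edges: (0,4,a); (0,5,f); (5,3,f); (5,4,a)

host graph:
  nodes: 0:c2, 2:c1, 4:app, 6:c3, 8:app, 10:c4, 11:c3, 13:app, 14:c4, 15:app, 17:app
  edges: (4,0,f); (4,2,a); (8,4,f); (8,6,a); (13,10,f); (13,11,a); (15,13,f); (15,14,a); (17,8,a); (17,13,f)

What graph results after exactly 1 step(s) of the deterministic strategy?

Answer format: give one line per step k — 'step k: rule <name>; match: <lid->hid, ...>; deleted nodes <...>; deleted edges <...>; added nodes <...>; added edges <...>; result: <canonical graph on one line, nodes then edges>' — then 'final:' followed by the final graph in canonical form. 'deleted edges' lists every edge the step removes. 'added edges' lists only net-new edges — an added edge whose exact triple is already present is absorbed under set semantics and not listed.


step 1: rule r2; match: 0->8, 1->4, 2->0, 3->2, 4->6; deleted nodes 0, 4; deleted edges (4,0,f); (4,2,a); (8,4,f); added nodes 18; added edges (8,18,f); (18,2,f); (18,6,a); result: nodes: 2:c1, 6:c3, 8:app, 10:c4, 11:c3, 13:app, 14:c4, 15:app, 17:app, 18:app edges: (8,6,a); (8,18,f); (13,10,f); (13,11,a); (15,13,f); (15,14,a); (17,8,a); (17,13,f); (18,2,f); (18,6,a)
final:
nodes: 2:c1, 6:c3, 8:app, 10:c4, 11:c3, 13:app, 14:c4, 15:app, 17:app, 18:app
edges: (8,6,a); (8,18,f); (13,10,f); (13,11,a); (15,13,f); (15,14,a); (17,8,a); (17,13,f); (18,2,f); (18,6,a)


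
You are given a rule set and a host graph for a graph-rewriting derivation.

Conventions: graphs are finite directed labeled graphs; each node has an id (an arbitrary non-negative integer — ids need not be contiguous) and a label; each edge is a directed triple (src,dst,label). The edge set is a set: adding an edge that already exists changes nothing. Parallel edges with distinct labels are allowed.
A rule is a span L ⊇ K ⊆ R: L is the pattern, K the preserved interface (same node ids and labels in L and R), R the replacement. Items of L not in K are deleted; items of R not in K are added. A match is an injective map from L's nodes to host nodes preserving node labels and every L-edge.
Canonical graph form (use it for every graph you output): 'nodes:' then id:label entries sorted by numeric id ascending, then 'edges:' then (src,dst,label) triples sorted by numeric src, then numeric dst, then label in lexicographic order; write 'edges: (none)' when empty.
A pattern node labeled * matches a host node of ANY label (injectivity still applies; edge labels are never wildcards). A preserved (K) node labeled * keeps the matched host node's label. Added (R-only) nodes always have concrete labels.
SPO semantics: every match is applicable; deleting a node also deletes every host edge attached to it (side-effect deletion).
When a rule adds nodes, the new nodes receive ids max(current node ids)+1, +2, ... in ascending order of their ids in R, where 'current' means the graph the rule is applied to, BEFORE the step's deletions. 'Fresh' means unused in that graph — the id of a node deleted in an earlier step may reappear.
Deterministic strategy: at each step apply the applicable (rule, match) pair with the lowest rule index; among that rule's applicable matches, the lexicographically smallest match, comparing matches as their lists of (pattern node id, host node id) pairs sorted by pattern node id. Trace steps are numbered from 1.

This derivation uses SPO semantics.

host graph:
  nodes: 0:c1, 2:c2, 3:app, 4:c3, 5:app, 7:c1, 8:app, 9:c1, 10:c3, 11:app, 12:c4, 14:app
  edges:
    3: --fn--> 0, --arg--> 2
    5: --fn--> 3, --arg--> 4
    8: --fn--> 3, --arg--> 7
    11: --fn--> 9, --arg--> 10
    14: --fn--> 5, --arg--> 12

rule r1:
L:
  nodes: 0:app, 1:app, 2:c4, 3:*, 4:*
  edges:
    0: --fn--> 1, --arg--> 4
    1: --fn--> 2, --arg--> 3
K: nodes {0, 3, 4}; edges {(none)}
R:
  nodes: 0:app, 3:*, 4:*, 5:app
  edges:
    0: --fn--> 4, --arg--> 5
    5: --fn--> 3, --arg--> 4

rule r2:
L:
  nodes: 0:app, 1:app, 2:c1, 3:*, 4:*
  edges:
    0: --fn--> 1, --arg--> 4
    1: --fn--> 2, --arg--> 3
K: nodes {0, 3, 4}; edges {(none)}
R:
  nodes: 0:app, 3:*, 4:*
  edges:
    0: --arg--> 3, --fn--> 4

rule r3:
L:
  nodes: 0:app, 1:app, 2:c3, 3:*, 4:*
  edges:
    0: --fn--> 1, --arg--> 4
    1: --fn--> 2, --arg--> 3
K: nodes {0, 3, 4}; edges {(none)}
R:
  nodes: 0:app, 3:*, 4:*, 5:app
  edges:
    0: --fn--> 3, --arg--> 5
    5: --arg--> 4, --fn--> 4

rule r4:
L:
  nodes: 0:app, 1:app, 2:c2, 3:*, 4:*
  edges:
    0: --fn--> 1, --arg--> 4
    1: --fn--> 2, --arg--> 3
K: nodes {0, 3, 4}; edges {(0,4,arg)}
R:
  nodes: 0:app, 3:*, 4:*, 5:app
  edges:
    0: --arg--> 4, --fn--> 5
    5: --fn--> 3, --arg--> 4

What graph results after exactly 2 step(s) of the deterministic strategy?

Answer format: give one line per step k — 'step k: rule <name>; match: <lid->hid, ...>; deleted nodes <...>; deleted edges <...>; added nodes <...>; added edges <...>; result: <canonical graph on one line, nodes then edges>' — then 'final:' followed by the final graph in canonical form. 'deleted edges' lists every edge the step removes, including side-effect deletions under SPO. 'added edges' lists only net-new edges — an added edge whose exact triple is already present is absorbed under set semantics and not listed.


step 1: rule r2; match: 0->5, 1->3, 2->0, 3->2, 4->4; deleted nodes 0, 3; deleted edges (3,0,fn); (3,2,arg); (5,3,fn); (5,4,arg); (8,3,fn); added nodes (none); added edges (5,2,arg); (5,4,fn); result: nodes: 2:c2, 4:c3, 5:app, 7:c1, 8:app, 9:c1, 10:c3, 11:app, 12:c4, 14:app edges: (5,2,arg); (5,4,fn); (8,7,arg); (11,9,fn); (11,10,arg); (14,5,fn); (14,12,arg)
step 2: rule r3; match: 0->14, 1->5, 2->4, 3->2, 4->12; deleted nodes 4, 5; deleted edges (5,2,arg); (5,4,fn); (14,5,fn); (14,12,arg); added nodes 15; added edges (14,2,fn); (14,15,arg); (15,12,arg); (15,12,fn); result: nodes: 2:c2, 7:c1, 8:app, 9:c1, 10:c3, 11:app, 12:c4, 14:app, 15:app edges: (8,7,arg); (11,9,fn); (11,10,arg); (14,2,fn); (14,15,arg); (15,12,arg); (15,12,fn)
final:
nodes: 2:c2, 7:c1, 8:app, 9:c1, 10:c3, 11:app, 12:c4, 14:app, 15:app
edges: (8,7,arg); (11,9,fn); (11,10,arg); (14,2,fn); (14,15,arg); (15,12,arg); (15,12,fn)


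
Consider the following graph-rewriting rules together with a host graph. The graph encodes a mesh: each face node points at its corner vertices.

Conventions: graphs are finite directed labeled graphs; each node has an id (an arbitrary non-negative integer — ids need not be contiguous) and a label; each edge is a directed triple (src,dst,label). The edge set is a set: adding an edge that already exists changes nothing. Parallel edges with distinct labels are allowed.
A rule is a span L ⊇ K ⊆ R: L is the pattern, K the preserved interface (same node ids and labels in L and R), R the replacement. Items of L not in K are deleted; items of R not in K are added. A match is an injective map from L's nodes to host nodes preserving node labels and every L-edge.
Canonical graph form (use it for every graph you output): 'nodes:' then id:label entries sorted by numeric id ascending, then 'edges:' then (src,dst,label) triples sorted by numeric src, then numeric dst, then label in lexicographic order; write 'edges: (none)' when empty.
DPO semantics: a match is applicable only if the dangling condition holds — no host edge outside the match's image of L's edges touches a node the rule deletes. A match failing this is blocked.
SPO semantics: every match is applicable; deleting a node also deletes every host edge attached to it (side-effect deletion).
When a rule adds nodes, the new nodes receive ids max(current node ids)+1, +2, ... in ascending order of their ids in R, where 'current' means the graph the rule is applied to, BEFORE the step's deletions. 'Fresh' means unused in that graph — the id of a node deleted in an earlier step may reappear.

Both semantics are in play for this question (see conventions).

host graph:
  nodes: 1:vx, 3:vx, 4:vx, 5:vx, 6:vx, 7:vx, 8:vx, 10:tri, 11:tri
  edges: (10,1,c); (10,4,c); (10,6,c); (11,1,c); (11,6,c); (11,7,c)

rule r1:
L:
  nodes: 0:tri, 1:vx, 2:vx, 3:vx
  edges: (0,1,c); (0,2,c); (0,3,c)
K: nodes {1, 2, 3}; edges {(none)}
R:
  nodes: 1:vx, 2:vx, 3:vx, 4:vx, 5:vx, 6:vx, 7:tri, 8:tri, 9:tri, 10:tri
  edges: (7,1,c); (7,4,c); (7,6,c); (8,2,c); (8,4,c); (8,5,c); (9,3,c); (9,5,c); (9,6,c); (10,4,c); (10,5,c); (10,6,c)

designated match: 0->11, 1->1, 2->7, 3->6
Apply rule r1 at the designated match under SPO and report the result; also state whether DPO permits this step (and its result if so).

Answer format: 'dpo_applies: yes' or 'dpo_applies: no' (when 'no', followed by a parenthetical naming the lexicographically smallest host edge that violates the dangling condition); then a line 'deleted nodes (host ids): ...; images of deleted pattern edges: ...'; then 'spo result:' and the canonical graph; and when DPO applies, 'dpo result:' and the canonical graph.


dpo_applies: yes
deleted nodes (host ids): 11; images of deleted pattern edges: (11,1,c); (11,6,c); (11,7,c)
spo result:
nodes: 1:vx, 3:vx, 4:vx, 5:vx, 6:vx, 7:vx, 8:vx, 10:tri, 12:vx, 13:vx, 14:vx, 15:tri, 16:tri, 17:tri, 18:tri
edges: (10,1,c); (10,4,c); (10,6,c); (15,1,c); (15,12,c); (15,14,c); (16,7,c); (16,12,c); (16,13,c); (17,6,c); (17,13,c); (17,14,c); (18,12,c); (18,13,c); (18,14,c)
dpo result:
nodes: 1:vx, 3:vx, 4:vx, 5:vx, 6:vx, 7:vx, 8:vx, 10:tri, 12:vx, 13:vx, 14:vx, 15:tri, 16:tri, 17:tri, 18:tri
edges: (10,1,c); (10,4,c); (10,6,c); (15,1,c); (15,12,c); (15,14,c); (16,7,c); (16,12,c); (16,13,c); (17,6,c); (17,13,c); (17,14,c); (18,12,c); (18,13,c); (18,14,c)


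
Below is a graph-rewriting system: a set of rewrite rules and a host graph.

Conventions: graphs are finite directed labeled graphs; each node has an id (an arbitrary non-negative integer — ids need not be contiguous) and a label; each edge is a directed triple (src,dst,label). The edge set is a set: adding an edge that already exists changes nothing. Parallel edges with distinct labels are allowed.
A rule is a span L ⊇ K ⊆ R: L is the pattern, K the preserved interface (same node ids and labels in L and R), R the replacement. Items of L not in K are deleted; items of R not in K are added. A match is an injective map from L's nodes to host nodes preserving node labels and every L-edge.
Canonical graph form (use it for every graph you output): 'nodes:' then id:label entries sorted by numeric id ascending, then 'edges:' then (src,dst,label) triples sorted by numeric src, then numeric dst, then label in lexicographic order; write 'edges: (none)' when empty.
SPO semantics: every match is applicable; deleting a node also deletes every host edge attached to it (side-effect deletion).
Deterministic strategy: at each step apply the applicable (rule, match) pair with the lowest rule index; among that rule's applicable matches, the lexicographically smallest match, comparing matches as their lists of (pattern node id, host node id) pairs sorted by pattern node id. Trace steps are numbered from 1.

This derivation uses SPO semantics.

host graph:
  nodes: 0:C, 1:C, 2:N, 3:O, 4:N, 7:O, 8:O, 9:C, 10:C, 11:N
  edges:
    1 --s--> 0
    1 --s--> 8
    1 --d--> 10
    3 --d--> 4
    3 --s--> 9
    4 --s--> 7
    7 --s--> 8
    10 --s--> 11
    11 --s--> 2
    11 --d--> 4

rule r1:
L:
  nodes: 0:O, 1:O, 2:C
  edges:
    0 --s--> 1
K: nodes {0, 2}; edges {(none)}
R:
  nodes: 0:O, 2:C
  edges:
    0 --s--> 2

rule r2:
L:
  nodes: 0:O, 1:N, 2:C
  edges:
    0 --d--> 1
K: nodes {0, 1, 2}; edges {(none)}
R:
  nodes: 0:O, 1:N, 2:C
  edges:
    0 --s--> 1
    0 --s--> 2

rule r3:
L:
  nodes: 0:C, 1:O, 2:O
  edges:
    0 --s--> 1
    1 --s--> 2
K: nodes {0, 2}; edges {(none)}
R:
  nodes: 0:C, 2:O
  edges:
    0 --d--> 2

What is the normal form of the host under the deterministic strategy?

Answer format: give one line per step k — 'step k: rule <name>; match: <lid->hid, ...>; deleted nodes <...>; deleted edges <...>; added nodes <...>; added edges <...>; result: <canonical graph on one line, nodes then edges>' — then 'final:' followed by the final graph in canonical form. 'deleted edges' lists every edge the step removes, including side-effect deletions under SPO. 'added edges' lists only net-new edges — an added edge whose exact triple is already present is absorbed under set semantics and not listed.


step 1: rule r1; match: 0->7, 1->8, 2->0; deleted nodes 8; deleted edges (1,8,s); (7,8,s); added nodes (none); added edges (7,0,s); result: nodes: 0:C, 1:C, 2:N, 3:O, 4:N, 7:O, 9:C, 10:C, 11:N edges: (1,0,s); (1,10,d); (3,4,d); (3,9,s); (4,7,s); (7,0,s); (10,11,s); (11,2,s); (11,4,d)
step 2: rule r2; match: 0->3, 1->4, 2->0; deleted nodes (none); deleted edges (3,4,d); added nodes (none); added edges (3,0,s); (3,4,s); result: nodes: 0:C, 1:C, 2:N, 3:O, 4:N, 7:O, 9:C, 10:C, 11:N edges: (1,0,s); (1,10,d); (3,0,s); (3,4,s); (3,9,s); (4,7,s); (7,0,s); (10,11,s); (11,2,s); (11,4,d)
final:
nodes: 0:C, 1:C, 2:N, 3:O, 4:N, 7:O, 9:C, 10:C, 11:N
edges: (1,0,s); (1,10,d); (3,0,s); (3,4,s); (3,9,s); (4,7,s); (7,0,s); (10,11,s); (11,2,s); (11,4,d)


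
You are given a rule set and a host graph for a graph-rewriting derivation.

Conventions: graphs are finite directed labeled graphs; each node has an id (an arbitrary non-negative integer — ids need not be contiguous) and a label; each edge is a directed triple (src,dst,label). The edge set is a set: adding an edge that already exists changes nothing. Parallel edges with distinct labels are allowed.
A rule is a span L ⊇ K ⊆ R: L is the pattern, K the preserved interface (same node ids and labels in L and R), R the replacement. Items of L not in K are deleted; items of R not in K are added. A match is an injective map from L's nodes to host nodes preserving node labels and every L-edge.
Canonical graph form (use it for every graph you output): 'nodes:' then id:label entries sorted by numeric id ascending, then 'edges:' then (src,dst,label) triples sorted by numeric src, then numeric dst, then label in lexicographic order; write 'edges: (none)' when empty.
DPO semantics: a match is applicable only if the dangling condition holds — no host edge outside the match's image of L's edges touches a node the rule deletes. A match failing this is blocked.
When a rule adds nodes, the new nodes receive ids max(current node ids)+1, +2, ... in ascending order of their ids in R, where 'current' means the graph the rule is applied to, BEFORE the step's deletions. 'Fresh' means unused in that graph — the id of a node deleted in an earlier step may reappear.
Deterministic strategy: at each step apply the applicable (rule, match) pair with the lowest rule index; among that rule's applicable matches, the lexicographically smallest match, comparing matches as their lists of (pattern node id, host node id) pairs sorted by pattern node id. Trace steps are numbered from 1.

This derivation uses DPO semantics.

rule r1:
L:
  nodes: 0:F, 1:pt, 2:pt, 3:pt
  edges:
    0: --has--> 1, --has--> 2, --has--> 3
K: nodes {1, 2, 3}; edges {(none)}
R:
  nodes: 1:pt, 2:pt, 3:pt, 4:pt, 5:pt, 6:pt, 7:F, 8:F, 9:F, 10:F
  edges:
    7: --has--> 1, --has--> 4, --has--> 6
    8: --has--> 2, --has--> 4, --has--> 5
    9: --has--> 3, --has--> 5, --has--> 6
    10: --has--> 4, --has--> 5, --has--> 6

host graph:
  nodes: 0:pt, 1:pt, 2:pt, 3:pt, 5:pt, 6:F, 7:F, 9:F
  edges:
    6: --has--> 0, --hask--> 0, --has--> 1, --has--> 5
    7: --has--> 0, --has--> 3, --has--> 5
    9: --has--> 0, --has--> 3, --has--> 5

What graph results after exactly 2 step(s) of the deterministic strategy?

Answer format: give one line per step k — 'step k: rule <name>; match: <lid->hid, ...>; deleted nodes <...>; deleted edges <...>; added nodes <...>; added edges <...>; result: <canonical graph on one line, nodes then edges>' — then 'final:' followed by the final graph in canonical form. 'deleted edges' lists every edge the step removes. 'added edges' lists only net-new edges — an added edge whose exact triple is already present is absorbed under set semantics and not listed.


step 1: rule r1; match: 0->7, 1->0, 2->3, 3->5; deleted nodes 7; deleted edges (7,0,has); (7,3,has); (7,5,has); added nodes 10, 11, 12, 13, 14, 15, 16; added edges (13,0,has); (13,10,has); (13,12,has); (14,3,has); (14,10,has); (14,11,has); (15,5,has); (15,11,has); (15,12,has); (16,10,has); (16,11,has); (16,12,has); result: nodes: 0:pt, 1:pt, 2:pt, 3:pt, 5:pt, 6:F, 9:F, 10:pt, 11:pt, 12:pt, 13:F, 14:F, 15:F, 16:F edges: (6,0,has); (6,0,hask); (6,1,has); (6,5,has); (9,0,has); (9,3,has); (9,5,has); (13,0,has); (13,10,has); (13,12,has); (14,3,has); (14,10,has); (14,11,has); (15,5,has); (15,11,has); (15,12,has); (16,10,has); (16,11,has); (16,12,has)
step 2: rule r1; match: 0->9, 1->0, 2->3, 3->5; deleted nodes 9; deleted edges (9,0,has); (9,3,has); (9,5,has); added nodes 17, 18, 19, 20, 21, 22, 23; added edges (20,0,has); (20,17,has); (20,19,has); (21,3,has); (21,17,has); (21,18,has); (22,5,has); (22,18,has); (22,19,has); (23,17,has); (23,18,has); (23,19,has); result: nodes: 0:pt, 1:pt, 2:pt, 3:pt, 5:pt, 6:F, 10:pt, 11:pt, 12:pt, 13:F, 14:F, 15:F, 16:F, 17:pt, 18:pt, 19:pt, 20:F, 21:F, 22:F, 23:F edges: (6,0,has); (6,0,hask); (6,1,has); (6,5,has); (13,0,has); (13,10,has); (13,12,has); (14,3,has); (14,10,has); (14,11,has); (15,5,has); (15,11,has); (15,12,has); (16,10,has); (16,11,has); (16,12,has); (20,0,has); (20,17,has); (20,19,has); (21,3,has); (21,17,has); (21,18,has); (22,5,has); (22,18,has); (22,19,has); (23,17,has); (23,18,has); (23,19,has)
final:
nodes: 0:pt, 1:pt, 2:pt, 3:pt, 5:pt, 6:F, 10:pt, 11:pt, 12:pt, 13:F, 14:F, 15:F, 16:F, 17:pt, 18:pt, 19:pt, 20:F, 21:F, 22:F, 23:F
edges: (6,0,has); (6,0,hask); (6,1,has); (6,5,has); (13,0,has); (13,10,has); (13,12,has); (14,3,has); (14,10,has); (14,11,has); (15,5,has); (15,11,has); (15,12,has); (16,10,has); (16,11,has); (16,12,has); (20,0,has); (20,17,has); (20,19,has); (21,3,has); (21,17,has); (21,18,has); (22,5,has); (22,18,has); (22,19,has); (23,17,has); (23,18,has); (23,19,has)


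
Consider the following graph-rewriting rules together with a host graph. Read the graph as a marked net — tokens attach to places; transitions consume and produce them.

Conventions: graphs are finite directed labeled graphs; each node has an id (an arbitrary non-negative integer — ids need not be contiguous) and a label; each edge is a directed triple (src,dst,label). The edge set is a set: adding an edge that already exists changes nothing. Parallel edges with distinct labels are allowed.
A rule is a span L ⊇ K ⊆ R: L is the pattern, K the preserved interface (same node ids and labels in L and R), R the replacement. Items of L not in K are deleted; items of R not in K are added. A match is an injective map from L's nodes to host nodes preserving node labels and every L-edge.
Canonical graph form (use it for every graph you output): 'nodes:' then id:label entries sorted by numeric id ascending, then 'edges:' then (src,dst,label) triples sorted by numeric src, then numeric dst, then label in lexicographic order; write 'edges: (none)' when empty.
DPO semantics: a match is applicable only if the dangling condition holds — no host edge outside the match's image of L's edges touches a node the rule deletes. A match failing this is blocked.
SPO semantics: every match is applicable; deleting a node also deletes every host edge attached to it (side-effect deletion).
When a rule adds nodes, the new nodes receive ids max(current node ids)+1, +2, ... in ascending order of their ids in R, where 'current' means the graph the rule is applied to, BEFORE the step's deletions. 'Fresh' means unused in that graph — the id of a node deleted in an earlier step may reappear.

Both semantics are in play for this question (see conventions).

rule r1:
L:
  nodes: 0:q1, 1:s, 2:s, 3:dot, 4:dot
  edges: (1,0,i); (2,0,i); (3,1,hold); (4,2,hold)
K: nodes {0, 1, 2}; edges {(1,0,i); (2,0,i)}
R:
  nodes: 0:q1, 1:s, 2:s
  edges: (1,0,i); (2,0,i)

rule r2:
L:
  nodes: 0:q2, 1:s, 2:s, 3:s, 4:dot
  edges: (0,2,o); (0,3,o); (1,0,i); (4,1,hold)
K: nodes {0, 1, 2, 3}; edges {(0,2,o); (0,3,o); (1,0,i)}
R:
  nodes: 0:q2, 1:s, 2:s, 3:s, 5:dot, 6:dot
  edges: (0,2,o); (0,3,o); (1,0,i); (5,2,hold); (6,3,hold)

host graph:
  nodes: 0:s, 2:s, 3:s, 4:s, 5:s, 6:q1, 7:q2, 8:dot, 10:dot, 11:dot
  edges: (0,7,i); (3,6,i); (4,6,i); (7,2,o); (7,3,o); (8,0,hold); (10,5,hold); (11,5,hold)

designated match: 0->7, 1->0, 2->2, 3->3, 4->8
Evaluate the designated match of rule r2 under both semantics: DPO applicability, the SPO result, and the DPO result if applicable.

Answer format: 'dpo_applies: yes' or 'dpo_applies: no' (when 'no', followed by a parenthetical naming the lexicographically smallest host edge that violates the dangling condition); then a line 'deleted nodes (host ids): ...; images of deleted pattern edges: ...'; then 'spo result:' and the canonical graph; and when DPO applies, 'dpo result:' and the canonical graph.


dpo_applies: yes
deleted nodes (host ids): 8; images of deleted pattern edges: (8,0,hold)
spo result:
nodes: 0:s, 2:s, 3:s, 4:s, 5:s, 6:q1, 7:q2, 10:dot, 11:dot, 12:dot, 13:dot
edges: (0,7,i); (3,6,i); (4,6,i); (7,2,o); (7,3,o); (10,5,hold); (11,5,hold); (12,2,hold); (13,3,hold)
dpo result:
nodes: 0:s, 2:s, 3:s, 4:s, 5:s, 6:q1, 7:q2, 10:dot, 11:dot, 12:dot, 13:dot
edges: (0,7,i); (3,6,i); (4,6,i); (7,2,o); (7,3,o); (10,5,hold); (11,5,hold); (12,2,hold); (13,3,hold)


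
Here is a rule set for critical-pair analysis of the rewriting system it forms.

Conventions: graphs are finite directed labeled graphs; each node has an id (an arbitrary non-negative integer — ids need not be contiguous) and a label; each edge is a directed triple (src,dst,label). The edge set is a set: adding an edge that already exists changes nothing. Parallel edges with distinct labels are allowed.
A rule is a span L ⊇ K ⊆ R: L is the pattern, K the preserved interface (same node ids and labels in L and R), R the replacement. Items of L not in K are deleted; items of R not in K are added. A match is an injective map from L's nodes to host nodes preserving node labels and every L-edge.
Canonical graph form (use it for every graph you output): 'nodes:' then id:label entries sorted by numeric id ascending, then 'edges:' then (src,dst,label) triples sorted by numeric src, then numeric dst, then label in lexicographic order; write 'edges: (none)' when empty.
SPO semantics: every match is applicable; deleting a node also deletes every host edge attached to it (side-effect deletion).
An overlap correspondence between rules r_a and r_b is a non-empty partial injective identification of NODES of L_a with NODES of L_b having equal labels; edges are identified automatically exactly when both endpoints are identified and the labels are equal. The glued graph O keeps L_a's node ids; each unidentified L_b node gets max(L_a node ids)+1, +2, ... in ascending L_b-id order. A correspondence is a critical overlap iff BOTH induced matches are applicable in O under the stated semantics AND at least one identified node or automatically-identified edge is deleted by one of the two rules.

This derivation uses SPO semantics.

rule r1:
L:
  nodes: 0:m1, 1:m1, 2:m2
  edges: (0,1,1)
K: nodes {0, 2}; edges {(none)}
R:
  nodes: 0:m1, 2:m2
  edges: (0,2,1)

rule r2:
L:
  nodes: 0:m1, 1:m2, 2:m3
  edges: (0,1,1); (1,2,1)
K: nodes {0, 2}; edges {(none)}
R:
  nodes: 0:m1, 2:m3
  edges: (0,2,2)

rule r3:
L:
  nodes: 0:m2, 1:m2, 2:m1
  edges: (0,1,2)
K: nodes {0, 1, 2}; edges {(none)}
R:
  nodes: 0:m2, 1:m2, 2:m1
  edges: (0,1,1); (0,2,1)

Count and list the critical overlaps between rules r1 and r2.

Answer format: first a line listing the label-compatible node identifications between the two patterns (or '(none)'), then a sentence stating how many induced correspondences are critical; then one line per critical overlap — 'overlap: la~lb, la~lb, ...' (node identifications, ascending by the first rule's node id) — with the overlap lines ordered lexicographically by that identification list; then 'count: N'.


label-compatible node identifications between L(r1) and L(r2): 0~0, 1~0, 2~1
4 of the induced correspondences are critical overlaps of r1 and r2.
overlap: 0~0, 2~1
overlap: 1~0
overlap: 1~0, 2~1
overlap: 2~1
count: 4


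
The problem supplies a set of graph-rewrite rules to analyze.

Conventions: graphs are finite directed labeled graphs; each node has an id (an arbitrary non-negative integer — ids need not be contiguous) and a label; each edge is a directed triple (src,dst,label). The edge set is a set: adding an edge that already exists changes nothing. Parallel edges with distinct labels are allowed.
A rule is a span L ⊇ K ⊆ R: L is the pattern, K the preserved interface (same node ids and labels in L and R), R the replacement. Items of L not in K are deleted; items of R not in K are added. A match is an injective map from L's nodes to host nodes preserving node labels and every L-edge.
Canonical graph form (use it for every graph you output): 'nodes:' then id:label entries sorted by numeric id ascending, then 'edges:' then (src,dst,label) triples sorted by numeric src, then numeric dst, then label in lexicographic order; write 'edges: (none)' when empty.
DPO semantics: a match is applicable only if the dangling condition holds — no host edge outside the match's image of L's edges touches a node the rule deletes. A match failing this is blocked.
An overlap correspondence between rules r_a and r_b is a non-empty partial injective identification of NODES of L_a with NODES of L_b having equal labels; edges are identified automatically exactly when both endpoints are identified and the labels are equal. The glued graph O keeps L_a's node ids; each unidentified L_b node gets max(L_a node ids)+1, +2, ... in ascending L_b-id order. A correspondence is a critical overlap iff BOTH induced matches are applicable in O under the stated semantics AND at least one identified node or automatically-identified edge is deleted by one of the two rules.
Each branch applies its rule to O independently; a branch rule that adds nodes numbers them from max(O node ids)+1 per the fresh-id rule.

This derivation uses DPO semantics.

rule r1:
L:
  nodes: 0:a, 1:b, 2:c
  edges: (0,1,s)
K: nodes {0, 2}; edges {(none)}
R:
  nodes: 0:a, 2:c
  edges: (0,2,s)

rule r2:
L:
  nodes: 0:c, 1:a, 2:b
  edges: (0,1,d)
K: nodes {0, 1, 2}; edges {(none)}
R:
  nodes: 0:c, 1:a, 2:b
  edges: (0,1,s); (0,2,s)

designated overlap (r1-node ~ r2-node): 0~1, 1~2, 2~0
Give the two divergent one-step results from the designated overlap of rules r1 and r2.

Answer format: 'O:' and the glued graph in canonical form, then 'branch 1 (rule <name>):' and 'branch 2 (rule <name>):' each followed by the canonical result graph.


O:
nodes: 0:a, 1:b, 2:c
edges: (0,1,s); (2,0,d)
branch 1 (rule r1):
nodes: 0:a, 2:c
edges: (0,2,s); (2,0,d)
branch 2 (rule r2):
nodes: 0:a, 1:b, 2:c
edges: (0,1,s); (2,0,s); (2,1,s)


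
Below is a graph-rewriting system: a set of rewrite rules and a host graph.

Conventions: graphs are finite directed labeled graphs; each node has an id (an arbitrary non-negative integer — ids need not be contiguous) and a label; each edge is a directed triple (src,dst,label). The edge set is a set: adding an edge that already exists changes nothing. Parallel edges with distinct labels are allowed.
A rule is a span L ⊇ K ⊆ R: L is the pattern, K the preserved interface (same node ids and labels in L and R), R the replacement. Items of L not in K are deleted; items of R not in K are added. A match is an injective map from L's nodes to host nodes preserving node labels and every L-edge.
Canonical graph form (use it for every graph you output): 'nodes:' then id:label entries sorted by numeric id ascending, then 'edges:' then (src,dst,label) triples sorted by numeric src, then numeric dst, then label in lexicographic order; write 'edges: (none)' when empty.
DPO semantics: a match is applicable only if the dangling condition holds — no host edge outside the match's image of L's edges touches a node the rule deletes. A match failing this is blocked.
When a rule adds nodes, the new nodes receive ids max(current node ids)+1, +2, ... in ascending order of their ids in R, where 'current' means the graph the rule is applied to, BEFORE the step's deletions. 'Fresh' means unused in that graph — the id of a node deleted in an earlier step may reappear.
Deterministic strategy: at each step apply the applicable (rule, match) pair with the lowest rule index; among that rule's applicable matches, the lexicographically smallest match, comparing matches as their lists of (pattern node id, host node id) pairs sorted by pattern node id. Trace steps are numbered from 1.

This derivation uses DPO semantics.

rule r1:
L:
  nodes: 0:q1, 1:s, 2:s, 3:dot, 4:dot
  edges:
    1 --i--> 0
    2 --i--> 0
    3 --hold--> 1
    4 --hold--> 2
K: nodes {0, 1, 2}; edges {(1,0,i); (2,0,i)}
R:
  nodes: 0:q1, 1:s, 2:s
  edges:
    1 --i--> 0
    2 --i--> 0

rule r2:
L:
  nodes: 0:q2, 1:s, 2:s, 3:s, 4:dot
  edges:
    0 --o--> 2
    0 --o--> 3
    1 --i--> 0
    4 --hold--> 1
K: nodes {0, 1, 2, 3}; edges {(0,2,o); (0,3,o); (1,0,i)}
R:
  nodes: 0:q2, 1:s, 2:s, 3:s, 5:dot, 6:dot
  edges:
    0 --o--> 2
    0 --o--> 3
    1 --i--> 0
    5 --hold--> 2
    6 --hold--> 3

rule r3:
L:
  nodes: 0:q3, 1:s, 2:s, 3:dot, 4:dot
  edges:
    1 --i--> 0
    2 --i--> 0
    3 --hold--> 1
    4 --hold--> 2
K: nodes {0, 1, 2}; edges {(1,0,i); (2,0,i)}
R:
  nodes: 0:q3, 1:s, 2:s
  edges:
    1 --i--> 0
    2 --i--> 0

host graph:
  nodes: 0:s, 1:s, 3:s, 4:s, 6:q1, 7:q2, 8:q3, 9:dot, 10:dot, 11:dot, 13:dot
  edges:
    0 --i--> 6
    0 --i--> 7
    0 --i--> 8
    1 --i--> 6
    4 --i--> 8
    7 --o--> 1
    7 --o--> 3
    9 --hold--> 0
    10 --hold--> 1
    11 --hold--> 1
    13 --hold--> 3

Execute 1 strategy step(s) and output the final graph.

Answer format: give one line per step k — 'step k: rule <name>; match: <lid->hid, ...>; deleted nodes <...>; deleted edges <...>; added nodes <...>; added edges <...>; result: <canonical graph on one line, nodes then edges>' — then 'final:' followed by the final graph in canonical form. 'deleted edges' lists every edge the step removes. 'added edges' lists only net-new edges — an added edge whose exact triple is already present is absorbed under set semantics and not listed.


step 1: rule r1; match: 0->6, 1->0, 2->1, 3->9, 4->10; deleted nodes 9, 10; deleted edges (9,0,hold); (10,1,hold); added nodes (none); added edges (none); result: nodes: 0:s, 1:s, 3:s, 4:s, 6:q1, 7:q2, 8:q3, 11:dot, 13:dot edges: (0,6,i); (0,7,i); (0,8,i); (1,6,i); (4,8,i); (7,1,o); (7,3,o); (11,1,hold); (13,3,hold)
final:
nodes: 0:s, 1:s, 3:s, 4:s, 6:q1, 7:q2, 8:q3, 11:dot, 13:dot
edges: (0,6,i); (0,7,i); (0,8,i); (1,6,i); (4,8,i); (7,1,o); (7,3,o); (11,1,hold); (13,3,hold)


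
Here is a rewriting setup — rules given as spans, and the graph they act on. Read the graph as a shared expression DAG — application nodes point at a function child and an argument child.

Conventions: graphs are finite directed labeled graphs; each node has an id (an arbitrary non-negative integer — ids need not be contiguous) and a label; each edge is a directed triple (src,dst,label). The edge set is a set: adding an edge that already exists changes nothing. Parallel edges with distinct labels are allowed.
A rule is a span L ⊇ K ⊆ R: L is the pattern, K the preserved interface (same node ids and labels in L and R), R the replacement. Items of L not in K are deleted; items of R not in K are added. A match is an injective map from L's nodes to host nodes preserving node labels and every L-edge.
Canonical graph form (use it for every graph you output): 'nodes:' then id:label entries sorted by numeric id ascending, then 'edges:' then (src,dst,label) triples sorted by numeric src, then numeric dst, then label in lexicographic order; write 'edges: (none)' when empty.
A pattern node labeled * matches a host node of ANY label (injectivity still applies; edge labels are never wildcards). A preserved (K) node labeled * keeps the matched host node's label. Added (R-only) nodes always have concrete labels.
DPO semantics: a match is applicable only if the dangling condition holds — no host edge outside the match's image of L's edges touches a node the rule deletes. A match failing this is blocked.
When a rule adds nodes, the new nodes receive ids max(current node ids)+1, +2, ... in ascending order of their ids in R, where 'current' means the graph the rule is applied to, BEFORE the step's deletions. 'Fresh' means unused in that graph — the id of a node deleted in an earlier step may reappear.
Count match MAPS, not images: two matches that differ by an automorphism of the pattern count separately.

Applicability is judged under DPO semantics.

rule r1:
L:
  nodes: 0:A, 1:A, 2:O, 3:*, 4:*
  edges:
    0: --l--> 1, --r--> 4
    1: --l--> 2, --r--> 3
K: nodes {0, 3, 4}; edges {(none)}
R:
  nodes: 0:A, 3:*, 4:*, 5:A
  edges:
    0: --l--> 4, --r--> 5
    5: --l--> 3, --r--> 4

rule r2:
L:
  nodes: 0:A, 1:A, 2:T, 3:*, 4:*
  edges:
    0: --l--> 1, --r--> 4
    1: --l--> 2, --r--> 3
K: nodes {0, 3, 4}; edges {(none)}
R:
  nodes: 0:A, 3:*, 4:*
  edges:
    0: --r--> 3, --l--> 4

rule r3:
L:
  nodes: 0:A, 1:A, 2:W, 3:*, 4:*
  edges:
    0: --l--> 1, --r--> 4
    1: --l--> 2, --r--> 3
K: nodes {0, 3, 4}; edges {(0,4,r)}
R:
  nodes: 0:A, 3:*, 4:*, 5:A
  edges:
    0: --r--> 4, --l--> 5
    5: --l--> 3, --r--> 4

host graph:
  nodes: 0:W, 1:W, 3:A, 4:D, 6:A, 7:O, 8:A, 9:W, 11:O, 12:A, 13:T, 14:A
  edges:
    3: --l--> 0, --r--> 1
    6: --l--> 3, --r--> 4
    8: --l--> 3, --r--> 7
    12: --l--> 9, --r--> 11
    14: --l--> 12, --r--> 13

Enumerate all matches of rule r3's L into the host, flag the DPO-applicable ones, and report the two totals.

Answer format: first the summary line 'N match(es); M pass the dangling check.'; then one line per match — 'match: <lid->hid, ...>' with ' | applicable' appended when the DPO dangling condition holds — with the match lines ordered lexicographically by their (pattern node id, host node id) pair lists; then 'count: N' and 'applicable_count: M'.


3 match(es); 1 pass the dangling check.
match: 0->6, 1->3, 2->0, 3->1, 4->4
match: 0->8, 1->3, 2->0, 3->1, 4->7
match: 0->14, 1->12, 2->9, 3->11, 4->13 | applicable
count: 3
applicable_count: 1


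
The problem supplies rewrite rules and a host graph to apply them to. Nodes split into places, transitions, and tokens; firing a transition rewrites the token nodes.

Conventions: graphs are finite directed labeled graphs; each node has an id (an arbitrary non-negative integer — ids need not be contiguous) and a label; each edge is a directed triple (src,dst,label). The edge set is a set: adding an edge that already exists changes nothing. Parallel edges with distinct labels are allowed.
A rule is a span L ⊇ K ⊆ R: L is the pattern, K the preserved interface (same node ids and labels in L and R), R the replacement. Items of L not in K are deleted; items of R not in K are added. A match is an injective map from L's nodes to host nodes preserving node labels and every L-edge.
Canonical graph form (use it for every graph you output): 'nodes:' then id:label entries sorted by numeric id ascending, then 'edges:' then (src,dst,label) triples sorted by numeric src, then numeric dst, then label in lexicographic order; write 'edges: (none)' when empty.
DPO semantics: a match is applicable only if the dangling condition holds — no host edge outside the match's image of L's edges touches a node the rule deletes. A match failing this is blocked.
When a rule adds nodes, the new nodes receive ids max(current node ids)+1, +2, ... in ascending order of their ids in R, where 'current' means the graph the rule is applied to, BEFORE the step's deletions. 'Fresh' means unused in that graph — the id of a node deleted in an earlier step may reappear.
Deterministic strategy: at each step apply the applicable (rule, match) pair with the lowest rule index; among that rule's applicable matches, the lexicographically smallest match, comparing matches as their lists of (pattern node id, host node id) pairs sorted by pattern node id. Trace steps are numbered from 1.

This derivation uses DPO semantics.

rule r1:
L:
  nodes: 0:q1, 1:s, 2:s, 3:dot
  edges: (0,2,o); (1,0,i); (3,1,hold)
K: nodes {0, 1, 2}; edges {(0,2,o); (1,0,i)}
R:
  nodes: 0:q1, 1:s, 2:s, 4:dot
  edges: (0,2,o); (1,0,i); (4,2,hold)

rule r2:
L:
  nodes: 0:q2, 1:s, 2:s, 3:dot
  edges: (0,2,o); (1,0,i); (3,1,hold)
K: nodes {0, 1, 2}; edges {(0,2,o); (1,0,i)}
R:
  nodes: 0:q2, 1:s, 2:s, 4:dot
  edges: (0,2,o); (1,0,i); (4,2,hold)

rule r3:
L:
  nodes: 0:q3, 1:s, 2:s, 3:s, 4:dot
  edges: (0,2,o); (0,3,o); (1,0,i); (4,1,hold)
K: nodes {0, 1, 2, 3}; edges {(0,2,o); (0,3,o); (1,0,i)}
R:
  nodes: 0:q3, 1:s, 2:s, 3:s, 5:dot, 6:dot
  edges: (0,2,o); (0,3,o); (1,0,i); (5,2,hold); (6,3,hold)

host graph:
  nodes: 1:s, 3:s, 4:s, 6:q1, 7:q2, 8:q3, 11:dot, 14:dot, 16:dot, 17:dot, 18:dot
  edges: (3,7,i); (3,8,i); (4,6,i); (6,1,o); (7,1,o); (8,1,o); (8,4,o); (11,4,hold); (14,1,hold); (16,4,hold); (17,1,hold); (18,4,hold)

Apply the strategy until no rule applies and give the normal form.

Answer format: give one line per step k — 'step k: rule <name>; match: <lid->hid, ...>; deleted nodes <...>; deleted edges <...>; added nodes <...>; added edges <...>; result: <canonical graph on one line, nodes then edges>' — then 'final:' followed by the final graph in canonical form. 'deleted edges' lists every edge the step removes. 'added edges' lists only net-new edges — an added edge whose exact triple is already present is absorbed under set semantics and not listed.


step 1: rule r1; match: 0->6, 1->4, 2->1, 3->11; deleted nodes 11; deleted edges (11,4,hold); added nodes 19; added edges (19,1,hold); result: nodes: 1:s, 3:s, 4:s, 6:q1, 7:q2, 8:q3, 14:dot, 16:dot, 17:dot, 18:dot, 19:dot edges: (3,7,i); (3,8,i); (4,6,i); (6,1,o); (7,1,o); (8,1,o); (8,4,o); (14,1,hold); (16,4,hold); (17,1,hold); (18,4,hold); (19,1,hold)
step 2: rule r1; match: 0->6, 1->4, 2->1, 3->16; deleted nodes 16; deleted edges (16,4,hold); added nodes 20; added edges (20,1,hold); result: nodes: 1:s, 3:s, 4:s, 6:q1, 7:q2, 8:q3, 14:dot, 17:dot, 18:dot, 19:dot, 20:dot edges: (3,7,i); (3,8,i); (4,6,i); (6,1,o); (7,1,o); (8,1,o); (8,4,o); (14,1,hold); (17,1,hold); (18,4,hold); (19,1,hold); (20,1,hold)
step 3: rule r1; match: 0->6, 1->4, 2->1, 3->18; deleted nodes 18; deleted edges (18,4,hold); added nodes 21; added edges (21,1,hold); result: nodes: 1:s, 3:s, 4:s, 6:q1, 7:q2, 8:q3, 14:dot, 17:dot, 19:dot, 20:dot, 21:dot edges: (3,7,i); (3,8,i); (4,6,i); (6,1,o); (7,1,o); (8,1,o); (8,4,o); (14,1,hold); (17,1,hold); (19,1,hold); (20,1,hold); (21,1,hold)
final:
nodes: 1:s, 3:s, 4:s, 6:q1, 7:q2, 8:q3, 14:dot, 17:dot, 19:dot, 20:dot, 21:dot
edges: (3,7,i); (3,8,i); (4,6,i); (6,1,o); (7,1,o); (8,1,o); (8,4,o); (14,1,hold); (17,1,hold); (19,1,hold); (20,1,hold); (21,1,hold)
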